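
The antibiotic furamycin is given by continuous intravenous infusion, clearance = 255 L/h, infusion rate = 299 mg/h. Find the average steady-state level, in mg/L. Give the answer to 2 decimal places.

1.17 mg/L

At steady state Css = R₀ / CL = 299 / 255.0 = 1.173 mg/L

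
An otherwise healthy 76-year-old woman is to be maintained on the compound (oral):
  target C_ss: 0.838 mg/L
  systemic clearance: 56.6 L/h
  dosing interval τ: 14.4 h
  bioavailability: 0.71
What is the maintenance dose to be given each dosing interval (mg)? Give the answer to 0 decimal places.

962 mg

At steady state, F × (Dose/τ) = Css × CL.
Dose = Css × CL × τ / F = 0.838 × 56.60 × 14.4 / 0.71 = 962.0 mg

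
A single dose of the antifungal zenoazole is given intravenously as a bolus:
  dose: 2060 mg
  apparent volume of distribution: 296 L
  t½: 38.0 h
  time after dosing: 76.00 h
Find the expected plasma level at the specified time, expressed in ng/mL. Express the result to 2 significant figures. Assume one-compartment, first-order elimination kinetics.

1700 ng/mL

C₀ = Dose / Vd = 2060 / 296 = 6.959 mg/L
k = ln2 / t½ = 0.693147 / 38.0 = 0.01824 h⁻¹
t / t½ = 76.00 / 38.0 = 2 half-lives
C = C₀ × (1/2)^2 = 6.959 × 0.2500 = 1.740 mg/L
Convert: 1.740 mg/L × 1000 = 1740 ng/mL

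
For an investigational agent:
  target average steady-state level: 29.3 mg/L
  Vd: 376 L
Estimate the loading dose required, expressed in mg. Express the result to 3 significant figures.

LD = Css × Vd = 29.3 × 376 = 11020 mg

11000 mg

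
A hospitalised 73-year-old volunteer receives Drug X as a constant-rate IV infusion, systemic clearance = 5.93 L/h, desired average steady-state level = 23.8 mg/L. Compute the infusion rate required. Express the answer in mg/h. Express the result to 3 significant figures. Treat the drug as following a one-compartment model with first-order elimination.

At steady state, infusion rate R₀ = Css × CL = 23.8 × 5.930 = 141.1 mg/h

141 mg/h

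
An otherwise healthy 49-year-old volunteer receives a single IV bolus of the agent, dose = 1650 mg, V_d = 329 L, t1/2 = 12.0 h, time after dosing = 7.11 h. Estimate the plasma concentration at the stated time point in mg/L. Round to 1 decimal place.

3.3 mg/L

C₀ = Dose / Vd = 1650 / 329 = 5.015 mg/L
k = ln2 / t½ = 0.693147 / 12.0 = 0.05776 h⁻¹
C = C₀ · e^(−k·t) = 5.015 × e^(−0.05776 × 7.11)
  = 5.015 × 0.6632 = 3.326 mg/L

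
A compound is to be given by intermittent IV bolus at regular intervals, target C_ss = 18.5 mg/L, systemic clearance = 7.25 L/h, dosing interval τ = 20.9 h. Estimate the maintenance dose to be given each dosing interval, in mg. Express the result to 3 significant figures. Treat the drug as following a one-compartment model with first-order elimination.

At steady state, Dose/τ = Css × CL.
Dose = Css × CL × τ = 18.5 × 7.250 × 20.9 = 2803 mg

2800 mg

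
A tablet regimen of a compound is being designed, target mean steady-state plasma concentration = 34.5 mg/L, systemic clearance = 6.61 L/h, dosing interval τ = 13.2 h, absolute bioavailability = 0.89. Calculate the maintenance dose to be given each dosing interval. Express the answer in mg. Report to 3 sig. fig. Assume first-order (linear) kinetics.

3380 mg

At steady state, F × (Dose/τ) = Css × CL.
Dose = Css × CL × τ / F = 34.5 × 6.610 × 13.2 / 0.89 = 3382 mg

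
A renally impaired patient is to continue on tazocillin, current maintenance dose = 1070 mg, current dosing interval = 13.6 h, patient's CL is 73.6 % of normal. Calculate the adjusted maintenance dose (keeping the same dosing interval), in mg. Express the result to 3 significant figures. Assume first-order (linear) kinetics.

788 mg

To keep the same average steady-state level, dosing rate must scale with clearance.
CL ratio = 73.6 / 100 = 0.7360
New dose (same interval) = 1070 × 0.7360 = 787.5 mg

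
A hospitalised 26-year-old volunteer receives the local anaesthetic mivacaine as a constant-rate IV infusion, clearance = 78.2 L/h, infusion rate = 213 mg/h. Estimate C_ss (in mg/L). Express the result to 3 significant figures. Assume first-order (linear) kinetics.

At steady state Css = R₀ / CL = 213 / 78.20 = 2.724 mg/L

2.72 mg/L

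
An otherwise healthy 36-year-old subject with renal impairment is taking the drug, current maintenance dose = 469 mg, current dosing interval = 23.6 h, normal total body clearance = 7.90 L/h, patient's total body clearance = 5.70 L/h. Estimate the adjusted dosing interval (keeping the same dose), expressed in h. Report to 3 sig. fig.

To keep the same average steady-state level, dosing rate must scale with clearance.
CL ratio = 5.70 / 7.90 = 0.7215
New interval (same dose) = 23.6 / 0.7215 = 32.71 h

32.7 h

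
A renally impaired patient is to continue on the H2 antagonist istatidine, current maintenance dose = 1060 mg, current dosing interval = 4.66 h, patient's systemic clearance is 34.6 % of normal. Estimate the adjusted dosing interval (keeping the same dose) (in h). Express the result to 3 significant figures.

13.5 h

To keep the same average steady-state level, dosing rate must scale with clearance.
CL ratio = 34.6 / 100 = 0.3460
New interval (same dose) = 4.66 / 0.3460 = 13.47 h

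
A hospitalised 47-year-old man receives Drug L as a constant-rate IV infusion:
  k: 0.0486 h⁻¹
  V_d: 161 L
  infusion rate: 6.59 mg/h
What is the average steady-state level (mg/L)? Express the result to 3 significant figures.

CL = k × Vd = 0.04860 × 161 = 7.825 L/h
At steady state Css = R₀ / CL = 6.59 / 7.825 = 0.8422 mg/L

0.842 mg/L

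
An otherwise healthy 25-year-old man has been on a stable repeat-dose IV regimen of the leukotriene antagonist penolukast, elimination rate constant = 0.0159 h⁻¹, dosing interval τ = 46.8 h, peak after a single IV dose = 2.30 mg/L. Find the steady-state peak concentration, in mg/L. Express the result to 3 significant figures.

e^(−kτ) = e^(−0.01590 × 46.8) = 0.4752
Accumulation ratio R = 1 / (1 − e^(−kτ)) = 1 / (1 − 0.4752) = 1.905
Steady-state peak = C₀ × R = 2.30 × 1.905 = 4.382 mg/L

4.38 mg/L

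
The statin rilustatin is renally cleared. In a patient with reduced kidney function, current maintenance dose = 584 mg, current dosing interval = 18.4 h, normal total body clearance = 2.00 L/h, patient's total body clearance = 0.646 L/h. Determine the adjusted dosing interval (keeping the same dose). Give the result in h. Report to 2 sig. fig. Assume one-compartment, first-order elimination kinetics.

57 h

To keep the same average steady-state level, dosing rate must scale with clearance.
CL ratio = 0.646 / 2.00 = 0.3230
New interval (same dose) = 18.4 / 0.3230 = 56.97 h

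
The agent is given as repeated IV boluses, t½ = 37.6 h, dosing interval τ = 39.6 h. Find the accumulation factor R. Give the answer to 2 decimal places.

k = ln2 / t½ = 0.693147 / 37.6 = 0.01843 h⁻¹
e^(−kτ) = e^(−0.01843 × 39.6) = 0.4820
Accumulation ratio R = 1 / (1 − e^(−kτ)) = 1 / (1 − 0.4820) = 1.931

1.93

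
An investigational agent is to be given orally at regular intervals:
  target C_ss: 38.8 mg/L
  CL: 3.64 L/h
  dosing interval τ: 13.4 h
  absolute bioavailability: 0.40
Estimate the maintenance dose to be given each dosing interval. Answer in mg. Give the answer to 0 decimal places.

4731 mg

At steady state, F × (Dose/τ) = Css × CL.
Dose = Css × CL × τ / F = 38.8 × 3.640 × 13.4 / 0.40 = 4731 mg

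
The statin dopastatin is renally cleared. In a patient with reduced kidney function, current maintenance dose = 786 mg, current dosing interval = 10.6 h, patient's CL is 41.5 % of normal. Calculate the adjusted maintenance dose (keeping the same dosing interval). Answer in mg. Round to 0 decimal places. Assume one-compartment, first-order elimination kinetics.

326 mg

To keep the same average steady-state level, dosing rate must scale with clearance.
CL ratio = 41.5 / 100 = 0.4150
New dose (same interval) = 786 × 0.4150 = 326.2 mg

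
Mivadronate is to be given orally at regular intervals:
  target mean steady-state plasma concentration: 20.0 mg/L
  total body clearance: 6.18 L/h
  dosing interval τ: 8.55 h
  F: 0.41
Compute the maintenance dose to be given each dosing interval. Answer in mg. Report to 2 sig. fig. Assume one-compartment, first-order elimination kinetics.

2600 mg

At steady state, F × (Dose/τ) = Css × CL.
Dose = Css × CL × τ / F = 20.0 × 6.180 × 8.55 / 0.41 = 2578 mg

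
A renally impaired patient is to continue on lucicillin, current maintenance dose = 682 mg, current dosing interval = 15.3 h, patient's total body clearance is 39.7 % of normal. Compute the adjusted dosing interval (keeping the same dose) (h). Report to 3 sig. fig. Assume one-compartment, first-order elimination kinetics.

To keep the same average steady-state level, dosing rate must scale with clearance.
CL ratio = 39.7 / 100 = 0.3970
New interval (same dose) = 15.3 / 0.3970 = 38.54 h

38.5 h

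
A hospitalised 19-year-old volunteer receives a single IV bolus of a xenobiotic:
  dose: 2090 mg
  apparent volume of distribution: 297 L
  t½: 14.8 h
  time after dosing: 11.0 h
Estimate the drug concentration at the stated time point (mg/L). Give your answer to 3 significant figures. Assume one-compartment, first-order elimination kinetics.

4.20 mg/L

C₀ = Dose / Vd = 2090 / 297 = 7.037 mg/L
k = ln2 / t½ = 0.693147 / 14.8 = 0.04683 h⁻¹
C = C₀ · e^(−k·t) = 7.037 × e^(−0.04683 × 11.0)
  = 7.037 × 0.5974 = 4.204 mg/L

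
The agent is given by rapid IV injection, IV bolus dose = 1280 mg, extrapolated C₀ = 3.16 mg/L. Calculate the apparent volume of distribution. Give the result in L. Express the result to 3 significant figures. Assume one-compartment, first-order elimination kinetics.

Vd = Dose / C₀ = 1280 / 3.16 = 405.1 L

405 L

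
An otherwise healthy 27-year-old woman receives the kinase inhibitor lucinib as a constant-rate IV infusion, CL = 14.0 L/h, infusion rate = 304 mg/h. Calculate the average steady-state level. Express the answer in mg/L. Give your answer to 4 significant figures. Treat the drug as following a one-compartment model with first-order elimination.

21.71 mg/L

At steady state Css = R₀ / CL = 304 / 14.00 = 21.71 mg/L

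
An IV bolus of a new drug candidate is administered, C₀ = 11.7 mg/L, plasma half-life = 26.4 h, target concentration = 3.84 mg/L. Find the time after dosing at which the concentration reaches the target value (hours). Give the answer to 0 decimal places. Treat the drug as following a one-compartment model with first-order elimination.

k = ln2 / t½ = 0.693147 / 26.4 = 0.02626 h⁻¹
t = ln(C₀ / C) / k = ln(11.70 / 3.84) / 0.02626
  = ln(3.047) / 0.02626 = 1.114 / 0.02626 = 42.42 h

42 h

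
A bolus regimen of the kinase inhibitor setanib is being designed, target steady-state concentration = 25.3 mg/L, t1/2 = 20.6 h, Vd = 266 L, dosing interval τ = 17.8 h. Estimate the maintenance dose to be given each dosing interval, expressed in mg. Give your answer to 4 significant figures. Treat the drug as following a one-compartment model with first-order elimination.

4031 mg

k = ln2 / t½ = 0.693147 / 20.6 = 0.03365 h⁻¹
CL = k × Vd = 0.03365 × 266 = 8.951 L/h
At steady state, Dose/τ = Css × CL.
Dose = Css × CL × τ = 25.3 × 8.951 × 17.8 = 4031 mg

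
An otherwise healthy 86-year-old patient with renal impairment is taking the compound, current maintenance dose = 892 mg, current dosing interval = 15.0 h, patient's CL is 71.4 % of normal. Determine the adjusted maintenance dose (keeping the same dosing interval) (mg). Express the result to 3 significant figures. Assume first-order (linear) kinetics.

637 mg

To keep the same average steady-state level, dosing rate must scale with clearance.
CL ratio = 71.4 / 100 = 0.7140
New dose (same interval) = 892 × 0.7140 = 636.9 mg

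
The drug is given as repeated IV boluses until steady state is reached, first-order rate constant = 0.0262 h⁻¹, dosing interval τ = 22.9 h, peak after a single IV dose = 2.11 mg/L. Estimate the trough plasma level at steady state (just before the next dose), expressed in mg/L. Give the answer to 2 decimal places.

2.57 mg/L

e^(−kτ) = e^(−0.02620 × 22.9) = 0.5488
Accumulation ratio R = 1 / (1 − e^(−kτ)) = 1 / (1 − 0.5488) = 2.216
Steady-state trough = C₀ × R × e^(−kτ) = 2.11 × 2.216 × 0.5488 = 2.566 mg/L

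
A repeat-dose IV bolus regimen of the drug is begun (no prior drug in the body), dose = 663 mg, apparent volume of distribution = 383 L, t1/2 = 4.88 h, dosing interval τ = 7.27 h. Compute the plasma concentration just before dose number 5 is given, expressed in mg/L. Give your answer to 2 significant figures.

C₀ per dose = Dose / Vd = 663 / 383 = 1.731 mg/L
k = ln2 / t½ = 0.693147 / 4.88 = 0.1420 h⁻¹
Fraction remaining after one interval: r = e^(−kτ) = e^(−0.1420 × 7.27) = 0.3562
Before dose 5, 4 doses have been given (aged 1τ, 2τ, 3τ, 4τ).
C_trough = C₀ × (r + r² + … + r^4) = C₀ × r(1−r^4)/(1−r)
        = 1.731 × 0.3562 × (1 − 0.01610) / (1 − 0.3562) = 0.9423 mg/L

0.94 mg/L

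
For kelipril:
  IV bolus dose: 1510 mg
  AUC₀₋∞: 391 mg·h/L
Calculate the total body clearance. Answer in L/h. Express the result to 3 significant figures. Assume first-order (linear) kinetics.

3.86 L/h

CL = Dose / AUC = 1510 / 391 = 3.862 L/h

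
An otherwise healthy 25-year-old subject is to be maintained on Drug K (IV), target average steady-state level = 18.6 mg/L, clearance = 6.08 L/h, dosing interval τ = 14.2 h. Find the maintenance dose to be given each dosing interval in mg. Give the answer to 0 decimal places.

1606 mg

At steady state, Dose/τ = Css × CL.
Dose = Css × CL × τ = 18.6 × 6.080 × 14.2 = 1606 mg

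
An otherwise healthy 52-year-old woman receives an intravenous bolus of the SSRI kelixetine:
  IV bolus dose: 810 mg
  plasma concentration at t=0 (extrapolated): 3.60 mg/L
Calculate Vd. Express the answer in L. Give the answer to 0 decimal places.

225 L

Vd = Dose / C₀ = 810.0 / 3.60 = 225.0 L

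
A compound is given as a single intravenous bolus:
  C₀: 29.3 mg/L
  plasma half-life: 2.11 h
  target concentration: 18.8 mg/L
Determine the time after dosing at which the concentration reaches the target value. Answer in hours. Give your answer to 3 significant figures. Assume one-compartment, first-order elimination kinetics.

1.35 h

k = ln2 / t½ = 0.693147 / 2.11 = 0.3285 h⁻¹
t = ln(C₀ / C) / k = ln(29.30 / 18.8) / 0.3285
  = ln(1.559) / 0.3285 = 0.4440 / 0.3285 = 1.352 h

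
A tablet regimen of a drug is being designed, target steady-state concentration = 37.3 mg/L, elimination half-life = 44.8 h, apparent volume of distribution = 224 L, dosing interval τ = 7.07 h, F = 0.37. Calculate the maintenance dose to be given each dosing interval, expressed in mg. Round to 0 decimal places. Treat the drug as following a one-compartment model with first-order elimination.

2470 mg

k = ln2 / t½ = 0.693147 / 44.8 = 0.01547 h⁻¹
CL = k × Vd = 0.01547 × 224 = 3.465 L/h
At steady state, F × (Dose/τ) = Css × CL.
Dose = Css × CL × τ / F = 37.3 × 3.465 × 7.07 / 0.37 = 2470 mg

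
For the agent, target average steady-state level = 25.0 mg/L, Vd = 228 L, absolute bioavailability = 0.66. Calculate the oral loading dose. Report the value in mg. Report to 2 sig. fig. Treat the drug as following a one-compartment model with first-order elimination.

LD = Css × Vd / F = 25.0 × 228 / 0.66 = 8636 mg

8600 mg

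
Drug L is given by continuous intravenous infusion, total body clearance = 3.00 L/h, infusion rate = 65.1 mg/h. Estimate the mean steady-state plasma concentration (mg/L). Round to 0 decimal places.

At steady state Css = R₀ / CL = 65.1 / 3.000 = 21.70 mg/L

22 mg/L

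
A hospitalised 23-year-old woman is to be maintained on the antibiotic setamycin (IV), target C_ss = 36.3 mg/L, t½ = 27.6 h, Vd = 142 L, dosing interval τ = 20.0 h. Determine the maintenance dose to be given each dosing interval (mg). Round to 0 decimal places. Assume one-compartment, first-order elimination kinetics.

2589 mg

k = ln2 / t½ = 0.693147 / 27.6 = 0.02511 h⁻¹
CL = k × Vd = 0.02511 × 142 = 3.566 L/h
At steady state, Dose/τ = Css × CL.
Dose = Css × CL × τ = 36.3 × 3.566 × 20.0 = 2589 mg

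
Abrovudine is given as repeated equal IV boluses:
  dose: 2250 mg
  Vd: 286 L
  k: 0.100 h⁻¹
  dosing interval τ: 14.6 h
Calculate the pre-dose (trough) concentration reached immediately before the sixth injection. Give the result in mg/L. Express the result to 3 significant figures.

C₀ per dose = Dose / Vd = 2250 / 286 = 7.867 mg/L
Fraction remaining after one interval: r = e^(−kτ) = e^(−0.1000 × 14.6) = 0.2322
Before dose 6, 5 doses have been given (aged 1τ, 2τ, 3τ, 4τ, 5τ).
C_trough = C₀ × (r + r² + … + r^5) = C₀ × r(1−r^5)/(1−r)
        = 7.867 × 0.2322 × (1 − 0.0006750) / (1 − 0.2322) = 2.378 mg/L

2.38 mg/L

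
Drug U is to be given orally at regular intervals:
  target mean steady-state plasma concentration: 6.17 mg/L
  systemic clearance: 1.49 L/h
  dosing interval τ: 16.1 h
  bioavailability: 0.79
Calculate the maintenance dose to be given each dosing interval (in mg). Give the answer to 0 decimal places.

187 mg

At steady state, F × (Dose/τ) = Css × CL.
Dose = Css × CL × τ / F = 6.17 × 1.490 × 16.1 / 0.79 = 187.4 mg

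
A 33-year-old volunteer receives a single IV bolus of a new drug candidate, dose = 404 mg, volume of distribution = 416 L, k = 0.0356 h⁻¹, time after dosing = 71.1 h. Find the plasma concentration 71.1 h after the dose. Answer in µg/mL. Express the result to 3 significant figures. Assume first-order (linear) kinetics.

C₀ = Dose / Vd = 404.0 / 416 = 0.9712 mg/L
C = C₀ · e^(−k·t) = 0.9712 × e^(−0.03560 × 71.1)
  = 0.9712 × 0.07957 = 0.07728 mg/L
(0.07728 mg/L = 0.07728 µg/mL)

0.0773 µg/mL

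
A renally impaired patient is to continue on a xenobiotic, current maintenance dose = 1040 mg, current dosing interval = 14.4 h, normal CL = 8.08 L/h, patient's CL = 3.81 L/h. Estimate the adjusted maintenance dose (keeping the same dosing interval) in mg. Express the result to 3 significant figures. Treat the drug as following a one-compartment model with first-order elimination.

To keep the same average steady-state level, dosing rate must scale with clearance.
CL ratio = 3.81 / 8.08 = 0.4715
New dose (same interval) = 1040 × 0.4715 = 490.4 mg

490 mg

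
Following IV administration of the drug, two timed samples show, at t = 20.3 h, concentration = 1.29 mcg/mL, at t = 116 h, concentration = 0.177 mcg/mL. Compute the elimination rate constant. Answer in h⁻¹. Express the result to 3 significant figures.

0.0208 h⁻¹

k = ln(C₁/C₂) / (t₂ − t₁) = ln(1.29/0.177) / (116 − 20.3)
  = 1.986 / 95.70 = 0.02075 h⁻¹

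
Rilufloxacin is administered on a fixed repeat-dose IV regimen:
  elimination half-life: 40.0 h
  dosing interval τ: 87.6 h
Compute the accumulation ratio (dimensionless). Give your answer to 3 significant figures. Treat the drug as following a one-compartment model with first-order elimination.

1.28

k = ln2 / t½ = 0.693147 / 40.0 = 0.01733 h⁻¹
e^(−kτ) = e^(−0.01733 × 87.6) = 0.2191
Accumulation ratio R = 1 / (1 − e^(−kτ)) = 1 / (1 − 0.2191) = 1.281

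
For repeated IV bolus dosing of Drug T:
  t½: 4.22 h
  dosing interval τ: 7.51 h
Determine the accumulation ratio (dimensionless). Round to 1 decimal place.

1.4

k = ln2 / t½ = 0.693147 / 4.22 = 0.1643 h⁻¹
e^(−kτ) = e^(−0.1643 × 7.51) = 0.2912
Accumulation ratio R = 1 / (1 − e^(−kτ)) = 1 / (1 − 0.2912) = 1.411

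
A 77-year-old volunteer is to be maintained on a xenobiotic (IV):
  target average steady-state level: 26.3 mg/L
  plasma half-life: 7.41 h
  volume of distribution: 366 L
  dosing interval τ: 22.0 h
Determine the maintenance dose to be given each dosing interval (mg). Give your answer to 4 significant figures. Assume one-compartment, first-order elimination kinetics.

k = ln2 / t½ = 0.693147 / 7.41 = 0.09354 h⁻¹
CL = k × Vd = 0.09354 × 366 = 34.24 L/h
At steady state, Dose/τ = Css × CL.
Dose = Css × CL × τ = 26.3 × 34.24 × 22.0 = 19810 mg

19810 mg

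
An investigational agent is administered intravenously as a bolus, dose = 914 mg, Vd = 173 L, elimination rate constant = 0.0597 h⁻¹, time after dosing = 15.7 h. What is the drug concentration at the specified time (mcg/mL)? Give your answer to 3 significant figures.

C₀ = Dose / Vd = 914.0 / 173 = 5.283 mg/L
C = C₀ · e^(−k·t) = 5.283 × e^(−0.05970 × 15.7)
  = 5.283 × 0.3917 = 2.069 mg/L
(2.069 mg/L = 2.069 mcg/mL)

2.07 mcg/mL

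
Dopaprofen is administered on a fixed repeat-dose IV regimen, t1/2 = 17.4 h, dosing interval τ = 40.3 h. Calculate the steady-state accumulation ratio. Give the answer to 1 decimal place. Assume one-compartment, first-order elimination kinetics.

1.3

k = ln2 / t½ = 0.693147 / 17.4 = 0.03984 h⁻¹
e^(−kτ) = e^(−0.03984 × 40.3) = 0.2008
Accumulation ratio R = 1 / (1 − e^(−kτ)) = 1 / (1 − 0.2008) = 1.251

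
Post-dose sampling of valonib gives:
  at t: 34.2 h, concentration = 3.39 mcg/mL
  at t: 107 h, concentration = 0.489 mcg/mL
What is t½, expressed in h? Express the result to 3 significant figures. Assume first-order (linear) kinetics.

26.1 h

k = ln(C₁/C₂) / (t₂ − t₁) = ln(3.39/0.489) / (107 − 34.2)
  = 1.936 / 72.80 = 0.02659 h⁻¹
t½ = ln2 / k = 0.693147 / 0.02659 = 26.07 h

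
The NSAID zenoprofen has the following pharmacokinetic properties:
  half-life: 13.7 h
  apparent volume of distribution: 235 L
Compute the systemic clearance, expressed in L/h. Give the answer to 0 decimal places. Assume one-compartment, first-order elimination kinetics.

k = ln2 / t½ = 0.693147 / 13.7 = 0.05059 h⁻¹
CL = k × Vd = 0.05059 × 235 = 11.89 L/h

12 L/h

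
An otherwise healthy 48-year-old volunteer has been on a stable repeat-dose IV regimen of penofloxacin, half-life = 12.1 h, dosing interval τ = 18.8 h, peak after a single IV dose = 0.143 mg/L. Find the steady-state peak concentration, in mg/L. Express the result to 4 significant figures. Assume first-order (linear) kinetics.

k = ln2 / t½ = 0.693147 / 12.1 = 0.05728 h⁻¹
e^(−kτ) = e^(−0.05728 × 18.8) = 0.3407
Accumulation ratio R = 1 / (1 − e^(−kτ)) = 1 / (1 − 0.3407) = 1.517
Steady-state peak = C₀ × R = 0.143 × 1.517 = 0.2169 mg/L

0.2169 mg/L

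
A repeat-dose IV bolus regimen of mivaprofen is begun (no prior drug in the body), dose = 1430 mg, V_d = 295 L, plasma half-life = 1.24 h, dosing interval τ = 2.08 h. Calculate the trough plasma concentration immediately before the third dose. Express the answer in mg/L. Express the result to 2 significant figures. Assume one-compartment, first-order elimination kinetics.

2.0 mg/L

C₀ per dose = Dose / Vd = 1430 / 295 = 4.847 mg/L
k = ln2 / t½ = 0.693147 / 1.24 = 0.5590 h⁻¹
Fraction remaining after one interval: r = e^(−kτ) = e^(−0.5590 × 2.08) = 0.3126
Before dose 3, 2 doses have been given (aged 1τ, 2τ).
C_trough = C₀ × (r + r²) = 4.847 × (0.3126 + 0.09772) = 1.989 mg/L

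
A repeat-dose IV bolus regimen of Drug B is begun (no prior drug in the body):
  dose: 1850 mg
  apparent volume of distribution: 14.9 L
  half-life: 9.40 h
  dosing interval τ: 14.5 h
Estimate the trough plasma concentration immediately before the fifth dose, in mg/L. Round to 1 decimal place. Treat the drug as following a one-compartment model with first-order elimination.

C₀ per dose = Dose / Vd = 1850 / 14.9 = 124.2 mg/L
k = ln2 / t½ = 0.693147 / 9.40 = 0.07374 h⁻¹
Fraction remaining after one interval: r = e^(−kτ) = e^(−0.07374 × 14.5) = 0.3433
Before dose 5, 4 doses have been given (aged 1τ, 2τ, 3τ, 4τ).
C_trough = C₀ × (r + r² + … + r^4) = C₀ × r(1−r^4)/(1−r)
        = 124.2 × 0.3433 × (1 − 0.01389) / (1 − 0.3433) = 64.03 mg/L

64.0 mg/L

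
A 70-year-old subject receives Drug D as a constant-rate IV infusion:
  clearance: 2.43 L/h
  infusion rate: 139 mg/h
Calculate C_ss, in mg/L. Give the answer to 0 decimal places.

57 mg/L

At steady state Css = R₀ / CL = 139 / 2.430 = 57.20 mg/L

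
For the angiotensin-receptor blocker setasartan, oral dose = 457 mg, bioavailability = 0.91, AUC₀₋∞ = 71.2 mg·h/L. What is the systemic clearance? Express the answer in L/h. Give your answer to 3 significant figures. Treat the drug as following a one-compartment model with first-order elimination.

CL = F·Dose / AUC = 0.91 × 457 / 71.2 = 5.841 L/h

5.84 L/h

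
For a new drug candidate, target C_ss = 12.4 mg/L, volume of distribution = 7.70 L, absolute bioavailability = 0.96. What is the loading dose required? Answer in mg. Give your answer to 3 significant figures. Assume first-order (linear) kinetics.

99.5 mg

LD = Css × Vd / F = 12.4 × 7.70 / 0.96 = 99.46 mg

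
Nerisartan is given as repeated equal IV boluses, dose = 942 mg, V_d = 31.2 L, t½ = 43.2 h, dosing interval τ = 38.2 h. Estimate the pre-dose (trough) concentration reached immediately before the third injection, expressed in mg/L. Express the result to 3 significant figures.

C₀ per dose = Dose / Vd = 942 / 31.2 = 30.19 mg/L
k = ln2 / t½ = 0.693147 / 43.2 = 0.01605 h⁻¹
Fraction remaining after one interval: r = e^(−kτ) = e^(−0.01605 × 38.2) = 0.5417
Before dose 3, 2 doses have been given (aged 1τ, 2τ).
C_trough = C₀ × (r + r²) = 30.19 × (0.5417 + 0.2934) = 25.21 mg/L

25.2 mg/L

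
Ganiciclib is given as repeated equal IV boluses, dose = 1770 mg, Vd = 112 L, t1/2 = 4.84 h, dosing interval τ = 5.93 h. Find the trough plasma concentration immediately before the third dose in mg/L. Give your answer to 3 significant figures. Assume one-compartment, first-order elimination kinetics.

C₀ per dose = Dose / Vd = 1770 / 112 = 15.80 mg/L
k = ln2 / t½ = 0.693147 / 4.84 = 0.1432 h⁻¹
Fraction remaining after one interval: r = e^(−kτ) = e^(−0.1432 × 5.93) = 0.4278
Before dose 3, 2 doses have been given (aged 1τ, 2τ).
C_trough = C₀ × (r + r²) = 15.80 × (0.4278 + 0.1830) = 9.651 mg/L

9.65 mg/L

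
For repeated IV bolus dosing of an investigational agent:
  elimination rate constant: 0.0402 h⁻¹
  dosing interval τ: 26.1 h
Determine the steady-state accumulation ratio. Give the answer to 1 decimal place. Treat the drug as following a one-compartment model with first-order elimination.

e^(−kτ) = e^(−0.04020 × 26.1) = 0.3502
Accumulation ratio R = 1 / (1 − e^(−kτ)) = 1 / (1 − 0.3502) = 1.539

1.5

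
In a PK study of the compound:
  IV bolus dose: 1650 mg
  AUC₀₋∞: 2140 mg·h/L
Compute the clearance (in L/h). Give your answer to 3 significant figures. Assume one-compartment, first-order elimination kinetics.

0.771 L/h

CL = Dose / AUC = 1650 / 2140 = 0.7710 L/h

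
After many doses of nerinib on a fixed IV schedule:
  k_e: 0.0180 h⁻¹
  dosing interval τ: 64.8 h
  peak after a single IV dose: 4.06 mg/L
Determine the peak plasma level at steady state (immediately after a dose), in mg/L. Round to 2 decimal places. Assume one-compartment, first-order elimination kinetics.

e^(−kτ) = e^(−0.01800 × 64.8) = 0.3115
Accumulation ratio R = 1 / (1 − e^(−kτ)) = 1 / (1 − 0.3115) = 1.452
Steady-state peak = C₀ × R = 4.06 × 1.452 = 5.895 mg/L

5.90 mg/L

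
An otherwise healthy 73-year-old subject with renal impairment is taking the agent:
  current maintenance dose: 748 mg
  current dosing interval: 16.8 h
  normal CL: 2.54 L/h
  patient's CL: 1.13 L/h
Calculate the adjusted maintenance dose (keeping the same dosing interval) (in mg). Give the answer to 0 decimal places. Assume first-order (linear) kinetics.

To keep the same average steady-state level, dosing rate must scale with clearance.
CL ratio = 1.13 / 2.54 = 0.4449
New dose (same interval) = 748 × 0.4449 = 332.8 mg

333 mg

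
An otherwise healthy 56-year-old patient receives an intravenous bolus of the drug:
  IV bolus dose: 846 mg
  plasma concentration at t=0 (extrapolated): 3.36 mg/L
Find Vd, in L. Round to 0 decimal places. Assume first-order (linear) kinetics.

252 L

Vd = Dose / C₀ = 846.0 / 3.36 = 251.8 L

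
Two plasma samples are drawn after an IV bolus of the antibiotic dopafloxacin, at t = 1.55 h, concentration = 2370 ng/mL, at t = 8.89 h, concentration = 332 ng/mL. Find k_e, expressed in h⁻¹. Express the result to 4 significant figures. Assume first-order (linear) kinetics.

k = ln(C₁/C₂) / (t₂ − t₁) = ln(2370/332) / (8.89 − 1.55)
  = 1.966 / 7.340 = 0.2678 h⁻¹

0.2678 h⁻¹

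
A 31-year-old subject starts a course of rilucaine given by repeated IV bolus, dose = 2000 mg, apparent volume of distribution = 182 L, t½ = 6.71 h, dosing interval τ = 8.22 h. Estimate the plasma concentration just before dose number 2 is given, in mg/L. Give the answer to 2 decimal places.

C₀ per dose = Dose / Vd = 2000 / 182 = 10.99 mg/L
k = ln2 / t½ = 0.693147 / 6.71 = 0.1033 h⁻¹
Fraction remaining after one interval: r = e^(−kτ) = e^(−0.1033 × 8.22) = 0.4278
Before dose 2, 1 dose has been given (aged 1τ).
C_trough = C₀ × r = 10.99 × 0.4278 = 4.702 mg/L

4.70 mg/L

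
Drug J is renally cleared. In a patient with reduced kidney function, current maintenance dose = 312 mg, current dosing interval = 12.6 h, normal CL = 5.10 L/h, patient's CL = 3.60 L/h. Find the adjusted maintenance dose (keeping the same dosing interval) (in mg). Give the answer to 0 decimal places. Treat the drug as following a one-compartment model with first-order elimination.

220 mg

To keep the same average steady-state level, dosing rate must scale with clearance.
CL ratio = 3.60 / 5.10 = 0.7059
New dose (same interval) = 312 × 0.7059 = 220.2 mg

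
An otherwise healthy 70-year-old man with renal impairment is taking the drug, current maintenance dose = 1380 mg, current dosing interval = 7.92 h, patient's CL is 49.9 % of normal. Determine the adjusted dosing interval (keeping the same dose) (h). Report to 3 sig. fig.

To keep the same average steady-state level, dosing rate must scale with clearance.
CL ratio = 49.9 / 100 = 0.4990
New interval (same dose) = 7.92 / 0.4990 = 15.87 h

15.9 h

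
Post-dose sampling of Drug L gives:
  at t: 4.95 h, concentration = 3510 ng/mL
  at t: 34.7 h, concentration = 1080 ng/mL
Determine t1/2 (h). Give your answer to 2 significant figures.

17 h

k = ln(C₁/C₂) / (t₂ − t₁) = ln(3510/1080) / (34.7 − 4.95)
  = 1.179 / 29.75 = 0.03963 h⁻¹
t½ = ln2 / k = 0.693147 / 0.03963 = 17.49 h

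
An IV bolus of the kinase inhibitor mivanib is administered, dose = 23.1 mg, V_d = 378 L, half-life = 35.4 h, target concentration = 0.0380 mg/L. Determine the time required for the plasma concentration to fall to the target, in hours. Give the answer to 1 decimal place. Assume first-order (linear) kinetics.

24.3 h

C₀ = Dose / Vd = 23.10 / 378 = 0.06111 mg/L
k = ln2 / t½ = 0.693147 / 35.4 = 0.01958 h⁻¹
t = ln(C₀ / C) / k = ln(0.06111 / 0.0380) / 0.01958
  = ln(1.608) / 0.01958 = 0.4750 / 0.01958 = 24.26 h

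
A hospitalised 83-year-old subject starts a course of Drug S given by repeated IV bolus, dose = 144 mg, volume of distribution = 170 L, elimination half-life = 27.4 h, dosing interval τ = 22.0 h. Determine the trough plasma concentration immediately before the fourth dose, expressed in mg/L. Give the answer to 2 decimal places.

C₀ per dose = Dose / Vd = 144 / 170 = 0.8471 mg/L
k = ln2 / t½ = 0.693147 / 27.4 = 0.02530 h⁻¹
Fraction remaining after one interval: r = e^(−kτ) = e^(−0.02530 × 22.0) = 0.5732
Before dose 4, 3 doses have been given (aged 1τ, 2τ, 3τ).
C_trough = C₀ × (r + r² + … + r^3) = C₀ × r(1−r^3)/(1−r)
        = 0.8471 × 0.5732 × (1 − 0.1883) / (1 − 0.5732) = 0.9234 mg/L

0.92 mg/L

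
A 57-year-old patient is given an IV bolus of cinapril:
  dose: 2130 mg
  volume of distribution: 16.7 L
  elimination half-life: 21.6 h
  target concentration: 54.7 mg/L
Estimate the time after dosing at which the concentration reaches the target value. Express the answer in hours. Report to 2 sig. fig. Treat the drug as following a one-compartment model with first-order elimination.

26 h

C₀ = Dose / Vd = 2130 / 16.7 = 127.5 mg/L
k = ln2 / t½ = 0.693147 / 21.6 = 0.03209 h⁻¹
t = ln(C₀ / C) / k = ln(127.5 / 54.7) / 0.03209
  = ln(2.331) / 0.03209 = 0.8463 / 0.03209 = 26.37 h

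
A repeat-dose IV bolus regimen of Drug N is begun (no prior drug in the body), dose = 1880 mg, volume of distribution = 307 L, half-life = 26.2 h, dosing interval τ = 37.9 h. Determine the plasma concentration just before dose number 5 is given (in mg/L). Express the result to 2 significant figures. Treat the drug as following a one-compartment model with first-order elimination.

3.5 mg/L

C₀ per dose = Dose / Vd = 1880 / 307 = 6.124 mg/L
k = ln2 / t½ = 0.693147 / 26.2 = 0.02646 h⁻¹
Fraction remaining after one interval: r = e^(−kτ) = e^(−0.02646 × 37.9) = 0.3668
Before dose 5, 4 doses have been given (aged 1τ, 2τ, 3τ, 4τ).
C_trough = C₀ × (r + r² + … + r^4) = C₀ × r(1−r^4)/(1−r)
        = 6.124 × 0.3668 × (1 − 0.01810) / (1 − 0.3668) = 3.483 mg/L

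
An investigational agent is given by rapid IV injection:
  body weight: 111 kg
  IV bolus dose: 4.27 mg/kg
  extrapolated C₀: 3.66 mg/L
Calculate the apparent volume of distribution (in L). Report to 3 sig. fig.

Dose = 4.27 × 111 = 474.0 mg
Vd = Dose / C₀ = 474.0 / 3.66 = 129.5 L

130 L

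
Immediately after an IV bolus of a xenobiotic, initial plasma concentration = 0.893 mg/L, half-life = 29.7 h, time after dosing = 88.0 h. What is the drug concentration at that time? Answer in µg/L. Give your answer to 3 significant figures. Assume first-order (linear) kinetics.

k = ln2 / t½ = 0.693147 / 29.7 = 0.02334 h⁻¹
C = C₀ · e^(−k·t) = 0.8930 × e^(−0.02334 × 88.0)
  = 0.8930 × 0.1282 = 0.1145 mg/L
Convert: 0.1145 mg/L × 1000 = 114.5 µg/L

115 µg/L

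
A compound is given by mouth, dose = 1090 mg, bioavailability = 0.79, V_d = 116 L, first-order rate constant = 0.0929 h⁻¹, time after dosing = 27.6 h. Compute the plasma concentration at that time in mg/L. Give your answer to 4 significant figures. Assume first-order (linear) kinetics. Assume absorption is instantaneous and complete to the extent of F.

0.5715 mg/L

Amount reaching circulation = F × Dose = 0.79 × 1090 = 861.1 mg
C₀ = F·Dose / Vd = 861.1 / 116 = 7.423 mg/L
C = C₀ · e^(−k·t) = 7.423 × e^(−0.09290 × 27.6)
  = 7.423 × 0.07699 = 0.5715 mg/L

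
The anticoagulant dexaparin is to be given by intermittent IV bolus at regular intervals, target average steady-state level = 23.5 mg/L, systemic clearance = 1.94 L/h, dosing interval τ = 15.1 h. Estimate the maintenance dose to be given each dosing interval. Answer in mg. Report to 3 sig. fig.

At steady state, Dose/τ = Css × CL.
Dose = Css × CL × τ = 23.5 × 1.940 × 15.1 = 688.4 mg

688 mg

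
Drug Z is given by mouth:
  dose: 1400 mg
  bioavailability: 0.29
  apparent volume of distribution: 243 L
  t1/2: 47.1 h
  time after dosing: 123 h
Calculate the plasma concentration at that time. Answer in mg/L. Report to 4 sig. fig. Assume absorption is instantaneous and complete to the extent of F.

Amount reaching circulation = F × Dose = 0.29 × 1400 = 406.0 mg
C₀ = F·Dose / Vd = 406.0 / 243 = 1.671 mg/L
k = ln2 / t½ = 0.693147 / 47.1 = 0.01472 h⁻¹
C = C₀ · e^(−k·t) = 1.671 × e^(−0.01472 × 123)
  = 1.671 × 0.1636 = 0.2734 mg/L

0.2734 mg/L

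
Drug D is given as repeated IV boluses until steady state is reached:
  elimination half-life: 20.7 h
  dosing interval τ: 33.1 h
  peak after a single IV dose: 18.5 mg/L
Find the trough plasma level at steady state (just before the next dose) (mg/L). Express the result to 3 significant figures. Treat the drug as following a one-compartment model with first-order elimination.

k = ln2 / t½ = 0.693147 / 20.7 = 0.03349 h⁻¹
e^(−kτ) = e^(−0.03349 × 33.1) = 0.3300
Accumulation ratio R = 1 / (1 − e^(−kτ)) = 1 / (1 − 0.3300) = 1.493
Steady-state trough = C₀ × R × e^(−kτ) = 18.5 × 1.493 × 0.3300 = 9.115 mg/L

9.12 mg/L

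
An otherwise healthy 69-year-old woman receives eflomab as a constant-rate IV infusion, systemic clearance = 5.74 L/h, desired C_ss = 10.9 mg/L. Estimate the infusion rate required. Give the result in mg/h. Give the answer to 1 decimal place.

At steady state, infusion rate R₀ = Css × CL = 10.9 × 5.740 = 62.57 mg/h

62.6 mg/h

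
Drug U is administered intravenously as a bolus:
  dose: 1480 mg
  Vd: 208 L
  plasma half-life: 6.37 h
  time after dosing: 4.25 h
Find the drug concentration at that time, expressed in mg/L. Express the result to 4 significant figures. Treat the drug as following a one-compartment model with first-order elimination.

4.481 mg/L

C₀ = Dose / Vd = 1480 / 208 = 7.115 mg/L
k = ln2 / t½ = 0.693147 / 6.37 = 0.1088 h⁻¹
C = C₀ · e^(−k·t) = 7.115 × e^(−0.1088 × 4.25)
  = 7.115 × 0.6298 = 4.481 mg/L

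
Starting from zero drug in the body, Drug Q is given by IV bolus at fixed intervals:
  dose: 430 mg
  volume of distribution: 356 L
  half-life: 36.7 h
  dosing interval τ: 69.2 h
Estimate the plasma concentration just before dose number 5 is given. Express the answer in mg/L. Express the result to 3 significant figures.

C₀ per dose = Dose / Vd = 430 / 356 = 1.208 mg/L
k = ln2 / t½ = 0.693147 / 36.7 = 0.01889 h⁻¹
Fraction remaining after one interval: r = e^(−kτ) = e^(−0.01889 × 69.2) = 0.2706
Before dose 5, 4 doses have been given (aged 1τ, 2τ, 3τ, 4τ).
C_trough = C₀ × (r + r² + … + r^4) = C₀ × r(1−r^4)/(1−r)
        = 1.208 × 0.2706 × (1 − 0.005362) / (1 − 0.2706) = 0.4458 mg/L

0.446 mg/L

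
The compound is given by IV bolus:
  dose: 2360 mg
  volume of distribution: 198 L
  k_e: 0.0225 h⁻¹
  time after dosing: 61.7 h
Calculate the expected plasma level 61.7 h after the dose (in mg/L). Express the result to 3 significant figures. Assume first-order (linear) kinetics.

C₀ = Dose / Vd = 2360 / 198 = 11.92 mg/L
C = C₀ · e^(−k·t) = 11.92 × e^(−0.02250 × 61.7)
  = 11.92 × 0.2495 = 2.974 mg/L

2.97 mg/L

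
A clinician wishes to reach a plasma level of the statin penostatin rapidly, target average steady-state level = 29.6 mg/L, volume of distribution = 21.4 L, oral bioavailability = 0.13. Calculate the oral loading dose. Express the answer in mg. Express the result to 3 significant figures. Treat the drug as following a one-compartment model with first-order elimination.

LD = Css × Vd / F = 29.6 × 21.4 / 0.13 = 4873 mg

4870 mg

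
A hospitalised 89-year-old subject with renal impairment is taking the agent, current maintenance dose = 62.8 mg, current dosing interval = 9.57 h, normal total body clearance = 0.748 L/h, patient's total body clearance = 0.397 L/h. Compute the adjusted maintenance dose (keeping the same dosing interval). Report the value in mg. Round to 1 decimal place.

To keep the same average steady-state level, dosing rate must scale with clearance.
CL ratio = 0.397 / 0.748 = 0.5307
New dose (same interval) = 62.8 × 0.5307 = 33.33 mg

33.3 mg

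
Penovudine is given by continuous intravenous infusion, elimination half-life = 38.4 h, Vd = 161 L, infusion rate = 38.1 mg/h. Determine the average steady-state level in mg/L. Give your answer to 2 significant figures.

13 mg/L

k = ln2 / t½ = 0.693147 / 38.4 = 0.01805 h⁻¹
CL = k × Vd = 0.01805 × 161 = 2.906 L/h
At steady state Css = R₀ / CL = 38.1 / 2.906 = 13.11 mg/L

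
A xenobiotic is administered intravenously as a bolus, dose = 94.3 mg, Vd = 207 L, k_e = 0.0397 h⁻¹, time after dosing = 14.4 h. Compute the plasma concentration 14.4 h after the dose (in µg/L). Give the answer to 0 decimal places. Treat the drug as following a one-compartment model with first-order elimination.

257 µg/L

C₀ = Dose / Vd = 94.30 / 207 = 0.4556 mg/L
C = C₀ · e^(−k·t) = 0.4556 × e^(−0.03970 × 14.4)
  = 0.4556 × 0.5646 = 0.2572 mg/L
Convert: 0.2572 mg/L × 1000 = 257.2 µg/L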